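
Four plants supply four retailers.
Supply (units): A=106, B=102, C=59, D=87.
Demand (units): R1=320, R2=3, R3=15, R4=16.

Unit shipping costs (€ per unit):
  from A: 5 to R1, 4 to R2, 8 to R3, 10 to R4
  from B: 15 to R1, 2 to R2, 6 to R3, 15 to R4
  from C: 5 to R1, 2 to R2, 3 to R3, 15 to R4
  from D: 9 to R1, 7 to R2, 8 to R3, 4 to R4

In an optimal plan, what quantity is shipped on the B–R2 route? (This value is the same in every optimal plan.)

3

Solving gives:
  A→R1: 106 units
  B→R1: 84 units
  B→R2: 3 units
  B→R3: 15 units
  C→R1: 59 units
  D→R1: 71 units
  D→R4: 16 units
Total cost = €2884.
So B→R2 carries 3 units.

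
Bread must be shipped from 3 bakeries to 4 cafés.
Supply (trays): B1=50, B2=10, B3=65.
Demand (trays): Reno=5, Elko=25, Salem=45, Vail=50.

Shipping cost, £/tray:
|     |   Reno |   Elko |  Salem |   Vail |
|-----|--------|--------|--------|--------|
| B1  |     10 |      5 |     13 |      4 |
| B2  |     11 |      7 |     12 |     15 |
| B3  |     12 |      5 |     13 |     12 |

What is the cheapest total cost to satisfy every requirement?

960

A cheapest plan:
  B1->Vail: 50 trays
  B2->Reno: 5 trays
  B2->Salem: 5 trays
  B3->Elko: 25 trays
  B3->Salem: 40 trays
Total cost = £960.
(Supply check: B1 ships 50; B2 ships 10; B3 ships 65.)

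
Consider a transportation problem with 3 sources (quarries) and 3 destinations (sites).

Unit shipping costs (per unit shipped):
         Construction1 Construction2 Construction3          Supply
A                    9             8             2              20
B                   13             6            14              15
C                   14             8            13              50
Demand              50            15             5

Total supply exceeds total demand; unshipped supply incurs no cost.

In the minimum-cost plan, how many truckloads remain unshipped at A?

An optimal plan:
  A to Construction1: 15 × 9 = 135
  A to Construction3: 5 × 2 = 10
  B to Construction2: 15 × 6 = 90
  C to Construction1: 35 × 14 = 490
Total cost = 725.
A ships 20 of its 20, leaving 0.

0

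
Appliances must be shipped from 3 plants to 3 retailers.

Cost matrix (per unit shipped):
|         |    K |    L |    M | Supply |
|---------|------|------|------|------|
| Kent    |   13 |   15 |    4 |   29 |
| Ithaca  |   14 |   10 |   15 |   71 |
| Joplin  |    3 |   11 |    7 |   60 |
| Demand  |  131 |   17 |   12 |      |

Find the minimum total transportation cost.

1375

One minimum-cost allocation:
  Kent→K: 17 × 13 = 221
  Kent→M: 12 × 4 = 48
  Ithaca→K: 54 × 14 = 756
  Ithaca→L: 17 × 10 = 170
  Joplin→K: 60 × 3 = 180
Total = 221 + 48 + 756 + 170 + 180 = 1375.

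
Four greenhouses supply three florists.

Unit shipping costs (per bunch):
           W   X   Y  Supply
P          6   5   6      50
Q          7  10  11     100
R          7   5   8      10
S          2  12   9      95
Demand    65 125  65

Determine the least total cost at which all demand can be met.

Optimal allocation:
  P to X: 50 × 5 = 250
  Q to X: 65 × 10 = 650
  Q to Y: 35 × 11 = 385
  R to X: 10 × 5 = 50
  S to W: 65 × 2 = 130
  S to Y: 30 × 9 = 270
Total = 250 + 650 + 385 + 50 + 130 + 270 = 1735.
(Supply check: P ships 50; Q ships 100; R ships 10; S ships 95.)

1735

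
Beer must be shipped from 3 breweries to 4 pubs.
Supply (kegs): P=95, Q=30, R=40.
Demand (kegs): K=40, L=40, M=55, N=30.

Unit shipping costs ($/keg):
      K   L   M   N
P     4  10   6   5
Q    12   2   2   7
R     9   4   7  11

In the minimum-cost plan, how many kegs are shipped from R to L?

The minimum-cost plan:
  P→K: 40 × $4 = $160
  P→M: 25 × $6 = $150
  P→N: 30 × $5 = $150
  Q→M: 30 × $2 = $60
  R→L: 40 × $4 = $160
Total cost = $680.
So R→L carries 40 kegs.

40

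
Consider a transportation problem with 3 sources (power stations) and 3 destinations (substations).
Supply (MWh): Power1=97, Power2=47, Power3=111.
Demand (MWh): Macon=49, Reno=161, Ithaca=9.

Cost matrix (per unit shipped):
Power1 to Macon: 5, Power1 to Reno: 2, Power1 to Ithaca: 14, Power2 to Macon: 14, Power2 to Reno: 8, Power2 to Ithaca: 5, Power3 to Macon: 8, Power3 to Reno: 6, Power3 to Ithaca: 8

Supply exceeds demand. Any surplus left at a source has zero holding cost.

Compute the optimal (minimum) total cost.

1019

Optimal allocation:
  Power1–Reno: 97 MWh
  Power2–Reno: 2 MWh
  Power2–Ithaca: 9 MWh
  Power3–Macon: 49 MWh
  Power3–Reno: 62 MWh
Total cost = 1019.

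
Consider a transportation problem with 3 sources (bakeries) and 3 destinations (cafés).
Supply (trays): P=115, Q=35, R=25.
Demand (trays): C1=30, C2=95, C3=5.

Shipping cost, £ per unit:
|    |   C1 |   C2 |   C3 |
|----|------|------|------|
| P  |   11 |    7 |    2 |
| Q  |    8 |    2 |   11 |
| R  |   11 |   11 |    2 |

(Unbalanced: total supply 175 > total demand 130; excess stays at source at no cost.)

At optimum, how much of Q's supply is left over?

0

Minimum-cost shipments:
  P->C1: 5 trays
  P->C2: 60 trays
  P->C3: 5 trays
  Q->C2: 35 trays
  R->C1: 25 trays
Total cost = £830.
Q ships 35 of its 35, leaving 0.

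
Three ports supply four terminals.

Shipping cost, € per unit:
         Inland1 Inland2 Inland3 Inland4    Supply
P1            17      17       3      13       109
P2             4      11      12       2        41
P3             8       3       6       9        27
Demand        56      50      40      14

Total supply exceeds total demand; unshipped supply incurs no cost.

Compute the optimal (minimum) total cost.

A cheapest plan:
  P1–Inland1: 15 TEU
  P1–Inland2: 23 TEU
  P1–Inland3: 40 TEU
  P1–Inland4: 14 TEU
  P2–Inland1: 41 TEU
  P3–Inland2: 27 TEU
Total cost = €1193.

1193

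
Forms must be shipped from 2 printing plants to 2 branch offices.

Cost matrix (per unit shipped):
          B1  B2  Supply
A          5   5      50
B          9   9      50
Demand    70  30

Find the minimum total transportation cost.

700

Optimal allocation:
  A→B1: 20 × 5 = 100
  A→B2: 30 × 5 = 150
  B→B1: 50 × 9 = 450
Total = 100 + 150 + 450 = 700.
(Supply check: A ships 50; B ships 50.)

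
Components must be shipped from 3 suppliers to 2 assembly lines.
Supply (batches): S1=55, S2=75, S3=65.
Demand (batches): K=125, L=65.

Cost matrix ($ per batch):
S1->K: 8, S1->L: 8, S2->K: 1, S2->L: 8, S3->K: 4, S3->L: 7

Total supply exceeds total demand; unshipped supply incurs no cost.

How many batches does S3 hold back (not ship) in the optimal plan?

0

An optimal plan:
  S1→L: 50 × $8 = $400
  S2→K: 75 × $1 = $75
  S3→K: 50 × $4 = $200
  S3→L: 15 × $7 = $105
Total cost = $780.
S3 ships 65 of its 65, leaving 0.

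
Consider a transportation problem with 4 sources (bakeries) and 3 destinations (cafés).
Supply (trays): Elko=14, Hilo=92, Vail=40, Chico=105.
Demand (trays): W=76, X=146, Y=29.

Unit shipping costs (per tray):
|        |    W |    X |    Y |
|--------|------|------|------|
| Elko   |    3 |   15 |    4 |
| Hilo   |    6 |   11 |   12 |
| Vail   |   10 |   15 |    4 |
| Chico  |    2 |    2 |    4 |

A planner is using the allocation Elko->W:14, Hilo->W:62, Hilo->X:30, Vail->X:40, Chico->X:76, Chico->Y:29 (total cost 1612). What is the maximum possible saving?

377

Current plan cost = 14·3 + 62·6 + 30·11 + 40·15 + 76·2 + 29·4 = 1612.
Optimal plan:
  Elko→W: 14 × 3 = 42
  Hilo→W: 51 × 6 = 306
  Hilo→X: 41 × 11 = 451
  Vail→W: 11 × 10 = 110
  Vail→Y: 29 × 4 = 116
  Chico→X: 105 × 2 = 210
Optimal cost = 1235.
Saving = 1612 − 1235 = 377.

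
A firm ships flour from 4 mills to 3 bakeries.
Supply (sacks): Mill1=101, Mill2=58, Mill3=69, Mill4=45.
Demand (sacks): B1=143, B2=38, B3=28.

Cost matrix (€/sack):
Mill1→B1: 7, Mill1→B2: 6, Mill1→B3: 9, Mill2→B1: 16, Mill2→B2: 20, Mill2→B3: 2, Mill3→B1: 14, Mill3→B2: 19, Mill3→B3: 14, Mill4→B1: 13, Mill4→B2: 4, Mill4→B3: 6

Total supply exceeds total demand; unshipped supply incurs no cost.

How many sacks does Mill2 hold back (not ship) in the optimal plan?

30

An optimal plan:
  Mill1→B1: 101 sacks
  Mill2→B3: 28 sacks
  Mill3→B1: 35 sacks
  Mill4→B1: 7 sacks
  Mill4→B2: 38 sacks
Total cost = €1496.
Mill2 ships 28 of its 58, leaving 30.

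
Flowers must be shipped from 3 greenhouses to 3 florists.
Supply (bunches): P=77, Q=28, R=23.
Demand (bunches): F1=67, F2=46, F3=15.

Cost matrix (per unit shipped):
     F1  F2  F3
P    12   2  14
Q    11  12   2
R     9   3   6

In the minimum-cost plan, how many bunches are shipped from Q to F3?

Optimal shipments:
  P->F1: 31 × 12 = 372
  P->F2: 46 × 2 = 92
  Q->F1: 13 × 11 = 143
  Q->F3: 15 × 2 = 30
  R->F1: 23 × 9 = 207
Total cost = 844.
So Q→F3 carries 15 bunches.

15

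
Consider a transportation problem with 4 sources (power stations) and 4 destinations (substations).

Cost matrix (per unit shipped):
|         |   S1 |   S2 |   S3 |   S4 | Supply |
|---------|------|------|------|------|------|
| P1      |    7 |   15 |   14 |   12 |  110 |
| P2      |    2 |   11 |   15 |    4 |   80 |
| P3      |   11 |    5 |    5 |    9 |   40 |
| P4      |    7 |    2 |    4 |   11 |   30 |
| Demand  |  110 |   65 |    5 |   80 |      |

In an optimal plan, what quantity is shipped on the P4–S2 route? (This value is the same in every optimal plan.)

Solving gives:
  P1 to S1: 110 × 7 = 770
  P2 to S4: 80 × 4 = 320
  P3 to S2: 35 × 5 = 175
  P3 to S3: 5 × 5 = 25
  P4 to S2: 30 × 2 = 60
Total cost = 1350.
So P4→S2 carries 30 MWh.

30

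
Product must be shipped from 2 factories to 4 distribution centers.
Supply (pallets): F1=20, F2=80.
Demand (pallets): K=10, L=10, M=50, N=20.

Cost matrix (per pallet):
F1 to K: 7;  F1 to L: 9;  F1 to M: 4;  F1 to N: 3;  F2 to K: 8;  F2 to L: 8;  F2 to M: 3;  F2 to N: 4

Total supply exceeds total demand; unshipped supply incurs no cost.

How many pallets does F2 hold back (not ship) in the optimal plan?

Minimum-cost shipments:
  F1–K: 10 × 7 = 70
  F1–N: 10 × 3 = 30
  F2–L: 10 × 8 = 80
  F2–M: 50 × 3 = 150
  F2–N: 10 × 4 = 40
Total cost = 370.
F2 ships 70 of its 80, leaving 10.

10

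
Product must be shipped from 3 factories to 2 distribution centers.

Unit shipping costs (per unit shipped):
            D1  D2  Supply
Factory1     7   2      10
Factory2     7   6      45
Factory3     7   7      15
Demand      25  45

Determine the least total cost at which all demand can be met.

405

One minimum-cost allocation:
  Factory1–D2: 10 × 2 = 20
  Factory2–D1: 10 × 7 = 70
  Factory2–D2: 35 × 6 = 210
  Factory3–D1: 15 × 7 = 105
Total = 20 + 70 + 210 + 105 = 405.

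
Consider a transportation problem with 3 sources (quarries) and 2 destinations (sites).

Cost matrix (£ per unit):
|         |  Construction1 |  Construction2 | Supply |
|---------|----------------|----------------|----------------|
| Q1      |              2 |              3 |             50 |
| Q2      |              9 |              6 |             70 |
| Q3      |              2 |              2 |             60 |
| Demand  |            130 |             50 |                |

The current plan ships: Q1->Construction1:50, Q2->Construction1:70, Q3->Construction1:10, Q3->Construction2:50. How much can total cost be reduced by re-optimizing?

Current plan cost = 50·2 + 70·9 + 10·2 + 50·2 = £850.
Optimal plan:
  Q1→Construction1: 50 truckloads
  Q2→Construction1: 20 truckloads
  Q2→Construction2: 50 truckloads
  Q3→Construction1: 60 truckloads
Optimal cost = £700.
Saving = 850 − 700 = £150.

150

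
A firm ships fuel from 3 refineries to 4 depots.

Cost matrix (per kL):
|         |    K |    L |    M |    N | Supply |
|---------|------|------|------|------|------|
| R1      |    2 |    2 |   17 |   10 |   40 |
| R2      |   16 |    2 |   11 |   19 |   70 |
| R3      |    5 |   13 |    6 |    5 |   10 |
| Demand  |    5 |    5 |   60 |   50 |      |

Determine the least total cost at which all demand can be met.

1175

One minimum-cost allocation:
  R1 to K: 5 × 2 = 10
  R1 to N: 35 × 10 = 350
  R2 to L: 5 × 2 = 10
  R2 to M: 60 × 11 = 660
  R2 to N: 5 × 19 = 95
  R3 to N: 10 × 5 = 50
Total = 10 + 350 + 10 + 660 + 95 + 50 = 1175.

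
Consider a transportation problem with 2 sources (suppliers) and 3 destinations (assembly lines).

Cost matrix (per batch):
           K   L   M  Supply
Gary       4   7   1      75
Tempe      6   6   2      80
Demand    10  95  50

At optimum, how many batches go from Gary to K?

10

The minimum-cost plan:
  Gary→K: 10 × 4 = 40
  Gary→L: 15 × 7 = 105
  Gary→M: 50 × 1 = 50
  Tempe→L: 80 × 6 = 480
Total cost = 675.
So Gary→K carries 10 batches.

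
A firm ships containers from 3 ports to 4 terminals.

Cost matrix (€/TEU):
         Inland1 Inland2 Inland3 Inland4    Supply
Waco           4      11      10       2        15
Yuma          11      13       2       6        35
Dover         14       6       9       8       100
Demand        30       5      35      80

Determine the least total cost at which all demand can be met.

A cheapest plan:
  Waco->Inland1: 15 × €4 = €60
  Yuma->Inland3: 35 × €2 = €70
  Dover->Inland1: 15 × €14 = €210
  Dover->Inland2: 5 × €6 = €30
  Dover->Inland4: 80 × €8 = €640
Total = 60 + 70 + 210 + 30 + 640 = €1010.

1010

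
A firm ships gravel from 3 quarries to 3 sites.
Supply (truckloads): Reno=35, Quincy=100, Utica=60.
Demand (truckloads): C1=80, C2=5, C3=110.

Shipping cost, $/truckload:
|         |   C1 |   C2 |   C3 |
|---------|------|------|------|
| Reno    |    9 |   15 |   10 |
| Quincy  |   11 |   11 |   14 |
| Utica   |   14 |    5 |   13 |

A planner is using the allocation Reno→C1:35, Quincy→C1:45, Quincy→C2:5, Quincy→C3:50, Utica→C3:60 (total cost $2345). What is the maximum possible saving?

95

Current plan cost = 35·9 + 45·11 + 5·11 + 50·14 + 60·13 = $2345.
Optimal plan:
  Reno→C3: 35 × $10 = $350
  Quincy→C1: 80 × $11 = $880
  Quincy→C3: 20 × $14 = $280
  Utica→C2: 5 × $5 = $25
  Utica→C3: 55 × $13 = $715
Optimal cost = $2250.
Saving = 2345 − 2250 = $95.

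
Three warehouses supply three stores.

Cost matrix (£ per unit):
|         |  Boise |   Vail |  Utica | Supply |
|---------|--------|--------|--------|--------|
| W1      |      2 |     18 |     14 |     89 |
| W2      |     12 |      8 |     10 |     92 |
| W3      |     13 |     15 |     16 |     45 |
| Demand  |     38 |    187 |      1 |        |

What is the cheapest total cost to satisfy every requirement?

A cheapest plan:
  W1->Boise: 38 × £2 = £76
  W1->Vail: 50 × £18 = £900
  W1->Utica: 1 × £14 = £14
  W2->Vail: 92 × £8 = £736
  W3->Vail: 45 × £15 = £675
Total = 76 + 900 + 14 + 736 + 675 = £2401.

2401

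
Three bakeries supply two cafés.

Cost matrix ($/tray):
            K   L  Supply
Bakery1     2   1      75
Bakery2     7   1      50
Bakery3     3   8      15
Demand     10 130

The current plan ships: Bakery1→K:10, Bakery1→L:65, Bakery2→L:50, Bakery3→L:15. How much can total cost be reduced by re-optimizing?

60

Current plan cost = 10·2 + 65·1 + 50·1 + 15·8 = $255.
Optimal plan:
  Bakery1–L: 75 trays
  Bakery2–L: 50 trays
  Bakery3–K: 10 trays
  Bakery3–L: 5 trays
Optimal cost = $195.
Saving = 255 − 195 = $60.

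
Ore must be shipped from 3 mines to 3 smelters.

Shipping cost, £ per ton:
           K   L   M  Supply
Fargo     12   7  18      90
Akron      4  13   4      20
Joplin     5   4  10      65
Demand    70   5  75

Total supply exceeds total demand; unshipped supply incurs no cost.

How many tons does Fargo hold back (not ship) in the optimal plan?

An optimal plan:
  Fargo to K: 60 × £12 = £720
  Fargo to L: 5 × £7 = £35
  Akron to M: 20 × £4 = £80
  Joplin to K: 10 × £5 = £50
  Joplin to M: 55 × £10 = £550
Total cost = £1435.
Fargo ships 65 of its 90, leaving 25.

25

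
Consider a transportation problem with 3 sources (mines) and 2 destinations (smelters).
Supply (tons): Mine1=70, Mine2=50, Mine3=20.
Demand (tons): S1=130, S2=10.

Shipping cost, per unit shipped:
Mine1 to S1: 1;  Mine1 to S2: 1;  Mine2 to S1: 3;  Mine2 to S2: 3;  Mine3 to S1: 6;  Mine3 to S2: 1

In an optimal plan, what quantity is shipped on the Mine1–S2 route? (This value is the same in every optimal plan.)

0

Optimal shipments:
  Mine1→S1: 70 × 1 = 70
  Mine2→S1: 50 × 3 = 150
  Mine3→S1: 10 × 6 = 60
  Mine3→S2: 10 × 1 = 10
Total cost = 290.
The route Mine1→S2 is not used.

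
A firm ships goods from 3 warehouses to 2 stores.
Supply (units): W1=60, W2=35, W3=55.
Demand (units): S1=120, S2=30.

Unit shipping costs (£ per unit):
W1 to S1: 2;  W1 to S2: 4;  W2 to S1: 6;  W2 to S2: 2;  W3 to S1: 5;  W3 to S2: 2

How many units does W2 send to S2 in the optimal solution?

30

Optimal shipments:
  W1->S1: 60 × £2 = £120
  W2->S1: 5 × £6 = £30
  W2->S2: 30 × £2 = £60
  W3->S1: 55 × £5 = £275
Total cost = £485.
So W2→S2 carries 30 units.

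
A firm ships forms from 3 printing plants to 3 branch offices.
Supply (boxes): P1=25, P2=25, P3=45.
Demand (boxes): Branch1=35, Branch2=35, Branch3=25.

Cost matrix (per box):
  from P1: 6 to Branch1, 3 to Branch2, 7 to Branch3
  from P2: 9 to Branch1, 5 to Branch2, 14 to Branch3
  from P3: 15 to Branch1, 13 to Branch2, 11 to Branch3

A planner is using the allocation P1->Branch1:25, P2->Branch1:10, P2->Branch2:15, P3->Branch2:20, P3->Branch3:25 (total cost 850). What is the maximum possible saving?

Current plan cost = 25·6 + 10·9 + 15·5 + 20·13 + 25·11 = 850.
Optimal plan:
  P1 to Branch1: 15 × 6 = 90
  P1 to Branch2: 10 × 3 = 30
  P2 to Branch2: 25 × 5 = 125
  P3 to Branch1: 20 × 15 = 300
  P3 to Branch3: 25 × 11 = 275
Optimal cost = 820.
Saving = 850 − 820 = 30.

30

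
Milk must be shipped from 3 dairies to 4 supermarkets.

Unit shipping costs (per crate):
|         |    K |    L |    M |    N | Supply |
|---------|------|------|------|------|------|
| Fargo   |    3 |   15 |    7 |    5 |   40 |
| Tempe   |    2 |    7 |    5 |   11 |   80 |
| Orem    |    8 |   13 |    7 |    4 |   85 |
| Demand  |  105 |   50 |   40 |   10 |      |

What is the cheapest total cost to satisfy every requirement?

One minimum-cost allocation:
  Fargo->K: 40 crates
  Tempe->K: 30 crates
  Tempe->L: 50 crates
  Orem->K: 35 crates
  Orem->M: 40 crates
  Orem->N: 10 crates
Total cost = 1130.
(Supply check: Fargo ships 40; Tempe ships 80; Orem ships 85.)

1130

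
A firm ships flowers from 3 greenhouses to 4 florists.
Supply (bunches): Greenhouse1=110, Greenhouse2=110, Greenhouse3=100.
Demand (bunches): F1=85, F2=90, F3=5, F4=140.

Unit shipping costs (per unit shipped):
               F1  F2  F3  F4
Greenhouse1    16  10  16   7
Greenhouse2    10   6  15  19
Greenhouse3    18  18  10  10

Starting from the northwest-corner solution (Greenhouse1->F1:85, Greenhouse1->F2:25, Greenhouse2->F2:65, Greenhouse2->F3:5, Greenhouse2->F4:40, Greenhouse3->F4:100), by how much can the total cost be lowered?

Current plan cost = 85·16 + 25·10 + 65·6 + 5·15 + 40·19 + 100·10 = 3835.
Optimal plan:
  Greenhouse1->F2: 65 bunches
  Greenhouse1->F4: 45 bunches
  Greenhouse2->F1: 85 bunches
  Greenhouse2->F2: 25 bunches
  Greenhouse3->F3: 5 bunches
  Greenhouse3->F4: 95 bunches
Optimal cost = 2965.
Saving = 3835 − 2965 = 870.

870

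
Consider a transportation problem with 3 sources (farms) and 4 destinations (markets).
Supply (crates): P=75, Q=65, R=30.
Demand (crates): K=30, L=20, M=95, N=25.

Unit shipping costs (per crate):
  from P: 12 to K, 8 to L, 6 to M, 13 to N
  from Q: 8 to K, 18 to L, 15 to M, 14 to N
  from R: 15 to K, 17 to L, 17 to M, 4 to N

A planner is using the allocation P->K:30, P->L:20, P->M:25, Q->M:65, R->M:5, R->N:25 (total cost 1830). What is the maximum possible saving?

400

Current plan cost = 30·12 + 20·8 + 25·6 + 65·15 + 5·17 + 25·4 = 1830.
Optimal plan:
  P to L: 15 × 8 = 120
  P to M: 60 × 6 = 360
  Q to K: 30 × 8 = 240
  Q to M: 35 × 15 = 525
  R to L: 5 × 17 = 85
  R to N: 25 × 4 = 100
Optimal cost = 1430.
Saving = 1830 − 1430 = 400.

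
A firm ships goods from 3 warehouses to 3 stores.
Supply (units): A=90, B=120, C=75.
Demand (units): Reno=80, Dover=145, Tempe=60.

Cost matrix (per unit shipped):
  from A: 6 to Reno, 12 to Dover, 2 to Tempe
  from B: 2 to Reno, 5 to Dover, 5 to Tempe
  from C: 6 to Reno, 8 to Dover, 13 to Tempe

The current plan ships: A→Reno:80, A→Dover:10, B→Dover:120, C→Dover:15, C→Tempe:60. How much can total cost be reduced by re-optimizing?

Current plan cost = 80·6 + 10·12 + 120·5 + 15·8 + 60·13 = 2100.
Optimal plan:
  A to Reno: 30 units
  A to Tempe: 60 units
  B to Reno: 50 units
  B to Dover: 70 units
  C to Dover: 75 units
Optimal cost = 1350.
Saving = 2100 − 1350 = 750.

750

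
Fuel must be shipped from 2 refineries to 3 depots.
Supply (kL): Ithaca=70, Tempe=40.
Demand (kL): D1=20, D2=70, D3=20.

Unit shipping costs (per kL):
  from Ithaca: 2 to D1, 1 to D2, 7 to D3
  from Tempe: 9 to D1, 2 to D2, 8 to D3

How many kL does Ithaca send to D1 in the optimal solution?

20

Optimal shipments:
  Ithaca to D1: 20 × 2 = 40
  Ithaca to D2: 30 × 1 = 30
  Ithaca to D3: 20 × 7 = 140
  Tempe to D2: 40 × 2 = 80
Total cost = 290.
So Ithaca→D1 carries 20 kL.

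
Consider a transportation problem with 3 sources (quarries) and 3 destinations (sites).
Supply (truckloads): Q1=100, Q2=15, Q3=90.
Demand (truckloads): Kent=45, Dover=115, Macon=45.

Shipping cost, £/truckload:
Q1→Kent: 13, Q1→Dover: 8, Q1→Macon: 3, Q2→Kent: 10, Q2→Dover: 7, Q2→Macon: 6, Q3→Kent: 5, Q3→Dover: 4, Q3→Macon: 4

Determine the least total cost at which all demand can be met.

One minimum-cost allocation:
  Q1→Dover: 55 truckloads
  Q1→Macon: 45 truckloads
  Q2→Dover: 15 truckloads
  Q3→Kent: 45 truckloads
  Q3→Dover: 45 truckloads
Total cost = £1085.
(Supply check: Q1 ships 100; Q2 ships 15; Q3 ships 90.)

1085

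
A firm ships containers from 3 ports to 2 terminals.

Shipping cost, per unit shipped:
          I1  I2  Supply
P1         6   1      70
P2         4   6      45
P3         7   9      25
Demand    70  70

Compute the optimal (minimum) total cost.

A cheapest plan:
  P1–I2: 70 × 1 = 70
  P2–I1: 45 × 4 = 180
  P3–I1: 25 × 7 = 175
Total = 70 + 180 + 175 = 425.
(Supply check: P1 ships 70; P2 ships 45; P3 ships 25.)

425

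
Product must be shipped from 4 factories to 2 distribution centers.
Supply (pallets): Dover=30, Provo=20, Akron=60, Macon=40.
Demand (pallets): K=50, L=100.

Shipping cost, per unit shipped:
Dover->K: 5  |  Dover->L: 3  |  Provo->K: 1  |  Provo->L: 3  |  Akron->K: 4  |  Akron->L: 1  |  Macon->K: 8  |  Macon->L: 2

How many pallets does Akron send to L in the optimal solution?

60

Optimal shipments:
  Dover->K: 30 pallets
  Provo->K: 20 pallets
  Akron->L: 60 pallets
  Macon->L: 40 pallets
Total cost = 310.
So Akron→L carries 60 pallets.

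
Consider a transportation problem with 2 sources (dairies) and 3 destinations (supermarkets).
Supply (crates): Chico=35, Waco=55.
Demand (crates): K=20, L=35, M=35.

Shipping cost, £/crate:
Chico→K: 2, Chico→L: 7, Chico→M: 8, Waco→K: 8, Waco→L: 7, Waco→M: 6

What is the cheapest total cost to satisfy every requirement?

Optimal allocation:
  Chico->K: 20 × £2 = £40
  Chico->L: 15 × £7 = £105
  Waco->L: 20 × £7 = £140
  Waco->M: 35 × £6 = £210
Total = 40 + 105 + 140 + 210 = £495.

495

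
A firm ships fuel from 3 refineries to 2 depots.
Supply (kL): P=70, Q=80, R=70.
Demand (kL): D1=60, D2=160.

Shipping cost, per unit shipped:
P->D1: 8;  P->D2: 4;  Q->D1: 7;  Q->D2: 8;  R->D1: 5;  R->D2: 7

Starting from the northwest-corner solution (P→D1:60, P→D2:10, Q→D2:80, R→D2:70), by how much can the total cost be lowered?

360

Current plan cost = 60·8 + 10·4 + 80·8 + 70·7 = 1650.
Optimal plan:
  P to D2: 70 × 4 = 280
  Q to D2: 80 × 8 = 640
  R to D1: 60 × 5 = 300
  R to D2: 10 × 7 = 70
Optimal cost = 1290.
Saving = 1650 − 1290 = 360.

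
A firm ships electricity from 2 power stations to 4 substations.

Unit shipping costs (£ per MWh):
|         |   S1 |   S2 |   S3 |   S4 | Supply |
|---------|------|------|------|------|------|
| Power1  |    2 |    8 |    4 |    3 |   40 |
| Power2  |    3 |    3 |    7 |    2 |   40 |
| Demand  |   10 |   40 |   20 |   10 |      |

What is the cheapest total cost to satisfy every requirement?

250

An optimal shipping plan:
  Power1–S1: 10 × £2 = £20
  Power1–S3: 20 × £4 = £80
  Power1–S4: 10 × £3 = £30
  Power2–S2: 40 × £3 = £120
Total = 20 + 80 + 30 + 120 = £250.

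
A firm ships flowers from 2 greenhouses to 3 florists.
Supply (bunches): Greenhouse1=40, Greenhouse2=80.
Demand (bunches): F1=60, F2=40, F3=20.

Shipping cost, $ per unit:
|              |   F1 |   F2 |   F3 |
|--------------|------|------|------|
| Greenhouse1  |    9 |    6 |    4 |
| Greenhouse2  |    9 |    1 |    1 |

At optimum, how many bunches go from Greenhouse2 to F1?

20

Solving gives:
  Greenhouse1–F1: 40 bunches
  Greenhouse2–F1: 20 bunches
  Greenhouse2–F2: 40 bunches
  Greenhouse2–F3: 20 bunches
Total cost = $600.
So Greenhouse2→F1 carries 20 bunches.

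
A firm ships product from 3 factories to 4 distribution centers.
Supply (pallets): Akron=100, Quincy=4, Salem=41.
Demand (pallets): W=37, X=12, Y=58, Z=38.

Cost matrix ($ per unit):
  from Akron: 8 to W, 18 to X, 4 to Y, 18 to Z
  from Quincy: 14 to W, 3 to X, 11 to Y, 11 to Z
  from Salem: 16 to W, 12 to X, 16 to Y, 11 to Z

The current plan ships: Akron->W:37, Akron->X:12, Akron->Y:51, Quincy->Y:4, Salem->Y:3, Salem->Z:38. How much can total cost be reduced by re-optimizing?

Current plan cost = 37·8 + 12·18 + 51·4 + 4·11 + 3·16 + 38·11 = $1226.
Optimal plan:
  Akron to W: 37 × $8 = $296
  Akron to X: 5 × $18 = $90
  Akron to Y: 58 × $4 = $232
  Quincy to X: 4 × $3 = $12
  Salem to X: 3 × $12 = $36
  Salem to Z: 38 × $11 = $418
Optimal cost = $1084.
Saving = 1226 − 1084 = $142.

142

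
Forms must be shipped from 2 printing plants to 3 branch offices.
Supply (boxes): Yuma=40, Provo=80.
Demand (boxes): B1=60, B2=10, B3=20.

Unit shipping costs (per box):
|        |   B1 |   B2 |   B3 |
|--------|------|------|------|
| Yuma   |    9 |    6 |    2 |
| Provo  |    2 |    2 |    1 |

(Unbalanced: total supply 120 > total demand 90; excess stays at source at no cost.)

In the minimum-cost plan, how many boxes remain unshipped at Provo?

0

An optimal plan:
  Yuma to B3: 10 × 2 = 20
  Provo to B1: 60 × 2 = 120
  Provo to B2: 10 × 2 = 20
  Provo to B3: 10 × 1 = 10
Total cost = 170.
Provo ships 80 of its 80, leaving 0.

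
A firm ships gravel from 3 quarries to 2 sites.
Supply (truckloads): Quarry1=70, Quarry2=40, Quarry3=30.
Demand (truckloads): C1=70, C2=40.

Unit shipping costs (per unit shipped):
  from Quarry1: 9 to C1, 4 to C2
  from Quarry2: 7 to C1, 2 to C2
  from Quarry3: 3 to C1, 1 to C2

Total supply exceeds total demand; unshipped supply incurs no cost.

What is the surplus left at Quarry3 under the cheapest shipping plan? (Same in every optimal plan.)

0

An optimal plan:
  Quarry1–C2: 40 × 4 = 160
  Quarry2–C1: 40 × 7 = 280
  Quarry3–C1: 30 × 3 = 90
Total cost = 530.
Quarry3 ships 30 of its 30, leaving 0.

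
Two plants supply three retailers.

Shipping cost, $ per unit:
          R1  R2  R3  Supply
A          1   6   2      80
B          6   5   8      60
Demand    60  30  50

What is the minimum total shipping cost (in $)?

460

Optimal allocation:
  A->R1: 30 units
  A->R3: 50 units
  B->R1: 30 units
  B->R2: 30 units
Total cost = $460.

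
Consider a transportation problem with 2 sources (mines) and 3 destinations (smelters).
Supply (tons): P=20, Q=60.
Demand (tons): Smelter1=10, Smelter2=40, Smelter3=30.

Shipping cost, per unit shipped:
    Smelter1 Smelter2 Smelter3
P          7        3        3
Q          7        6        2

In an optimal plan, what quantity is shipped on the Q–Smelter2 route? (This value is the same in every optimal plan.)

20

Solving gives:
  P->Smelter2: 20 tons
  Q->Smelter1: 10 tons
  Q->Smelter2: 20 tons
  Q->Smelter3: 30 tons
Total cost = 310.
So Q→Smelter2 carries 20 tons.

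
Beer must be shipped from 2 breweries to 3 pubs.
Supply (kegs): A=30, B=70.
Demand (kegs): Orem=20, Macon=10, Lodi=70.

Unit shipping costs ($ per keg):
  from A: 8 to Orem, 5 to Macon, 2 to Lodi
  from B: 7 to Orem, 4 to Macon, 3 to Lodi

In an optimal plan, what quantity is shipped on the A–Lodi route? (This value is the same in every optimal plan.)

Solving gives:
  A to Lodi: 30 × $2 = $60
  B to Orem: 20 × $7 = $140
  B to Macon: 10 × $4 = $40
  B to Lodi: 40 × $3 = $120
Total cost = $360.
So A→Lodi carries 30 kegs.

30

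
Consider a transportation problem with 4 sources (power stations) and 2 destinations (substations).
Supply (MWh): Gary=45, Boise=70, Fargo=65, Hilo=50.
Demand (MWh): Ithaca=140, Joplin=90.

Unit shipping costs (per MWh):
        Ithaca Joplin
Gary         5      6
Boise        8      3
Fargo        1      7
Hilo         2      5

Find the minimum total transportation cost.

620

One minimum-cost allocation:
  Gary→Ithaca: 25 × 5 = 125
  Gary→Joplin: 20 × 6 = 120
  Boise→Joplin: 70 × 3 = 210
  Fargo→Ithaca: 65 × 1 = 65
  Hilo→Ithaca: 50 × 2 = 100
Total = 125 + 120 + 210 + 65 + 100 = 620.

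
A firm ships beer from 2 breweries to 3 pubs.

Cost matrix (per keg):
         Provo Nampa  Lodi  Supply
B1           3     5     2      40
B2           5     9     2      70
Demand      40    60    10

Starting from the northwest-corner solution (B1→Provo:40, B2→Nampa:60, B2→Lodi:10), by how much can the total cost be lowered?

Current plan cost = 40·3 + 60·9 + 10·2 = 680.
Optimal plan:
  B1->Nampa: 40 × 5 = 200
  B2->Provo: 40 × 5 = 200
  B2->Nampa: 20 × 9 = 180
  B2->Lodi: 10 × 2 = 20
Optimal cost = 600.
Saving = 680 − 600 = 80.

80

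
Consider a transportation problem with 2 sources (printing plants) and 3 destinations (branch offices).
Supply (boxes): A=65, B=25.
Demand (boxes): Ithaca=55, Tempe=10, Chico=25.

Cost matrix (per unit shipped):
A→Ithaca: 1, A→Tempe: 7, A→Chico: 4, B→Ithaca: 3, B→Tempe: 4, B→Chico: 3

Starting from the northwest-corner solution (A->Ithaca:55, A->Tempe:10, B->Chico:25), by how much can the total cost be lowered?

20

Current plan cost = 55·1 + 10·7 + 25·3 = 200.
Optimal plan:
  A to Ithaca: 55 × 1 = 55
  A to Chico: 10 × 4 = 40
  B to Tempe: 10 × 4 = 40
  B to Chico: 15 × 3 = 45
Optimal cost = 180.
Saving = 200 − 180 = 20.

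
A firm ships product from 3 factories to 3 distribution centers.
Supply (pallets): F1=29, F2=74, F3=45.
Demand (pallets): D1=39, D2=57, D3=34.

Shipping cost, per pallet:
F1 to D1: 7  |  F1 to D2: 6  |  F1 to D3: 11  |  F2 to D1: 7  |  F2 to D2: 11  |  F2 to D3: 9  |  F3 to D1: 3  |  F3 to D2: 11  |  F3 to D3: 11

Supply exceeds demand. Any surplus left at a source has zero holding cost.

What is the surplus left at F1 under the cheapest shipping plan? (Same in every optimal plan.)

0

An optimal plan:
  F1→D2: 29 pallets
  F2→D2: 28 pallets
  F2→D3: 34 pallets
  F3→D1: 39 pallets
Total cost = 905.
F1 ships 29 of its 29, leaving 0.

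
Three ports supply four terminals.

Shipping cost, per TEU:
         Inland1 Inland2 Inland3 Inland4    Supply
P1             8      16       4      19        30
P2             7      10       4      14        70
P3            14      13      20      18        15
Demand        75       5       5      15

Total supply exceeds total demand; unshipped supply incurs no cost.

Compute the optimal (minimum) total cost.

830

A cheapest plan:
  P1–Inland1: 25 × 8 = 200
  P1–Inland3: 5 × 4 = 20
  P2–Inland1: 50 × 7 = 350
  P2–Inland2: 5 × 10 = 50
  P2–Inland4: 15 × 14 = 210
Total = 200 + 20 + 350 + 50 + 210 = 830.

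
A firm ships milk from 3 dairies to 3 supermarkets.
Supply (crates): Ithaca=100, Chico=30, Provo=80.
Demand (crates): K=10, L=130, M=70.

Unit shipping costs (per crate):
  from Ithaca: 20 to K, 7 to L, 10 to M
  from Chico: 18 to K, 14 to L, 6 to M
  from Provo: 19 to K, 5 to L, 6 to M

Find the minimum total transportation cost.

Optimal allocation:
  Ithaca->L: 100 × 7 = 700
  Chico->K: 10 × 18 = 180
  Chico->M: 20 × 6 = 120
  Provo->L: 30 × 5 = 150
  Provo->M: 50 × 6 = 300
Total = 700 + 180 + 120 + 150 + 300 = 1450.

1450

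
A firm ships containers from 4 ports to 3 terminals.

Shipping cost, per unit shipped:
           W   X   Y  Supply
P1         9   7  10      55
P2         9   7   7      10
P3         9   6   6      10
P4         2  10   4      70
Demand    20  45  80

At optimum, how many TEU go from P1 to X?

Optimal shipments:
  P1->X: 45 TEU
  P1->Y: 10 TEU
  P2->Y: 10 TEU
  P3->Y: 10 TEU
  P4->W: 20 TEU
  P4->Y: 50 TEU
Total cost = 785.
So P1→X carries 45 TEU.

45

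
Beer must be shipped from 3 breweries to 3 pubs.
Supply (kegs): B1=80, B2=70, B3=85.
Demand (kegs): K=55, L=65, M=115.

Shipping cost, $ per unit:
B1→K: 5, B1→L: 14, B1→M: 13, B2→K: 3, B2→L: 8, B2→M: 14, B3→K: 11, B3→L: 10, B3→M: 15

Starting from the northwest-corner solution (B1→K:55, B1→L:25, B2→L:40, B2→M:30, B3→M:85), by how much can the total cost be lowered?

Current plan cost = 55·5 + 25·14 + 40·8 + 30·14 + 85·15 = $2640.
Optimal plan:
  B1 to M: 80 × $13 = $1040
  B2 to K: 55 × $3 = $165
  B2 to L: 15 × $8 = $120
  B3 to L: 50 × $10 = $500
  B3 to M: 35 × $15 = $525
Optimal cost = $2350.
Saving = 2640 − 2350 = $290.

290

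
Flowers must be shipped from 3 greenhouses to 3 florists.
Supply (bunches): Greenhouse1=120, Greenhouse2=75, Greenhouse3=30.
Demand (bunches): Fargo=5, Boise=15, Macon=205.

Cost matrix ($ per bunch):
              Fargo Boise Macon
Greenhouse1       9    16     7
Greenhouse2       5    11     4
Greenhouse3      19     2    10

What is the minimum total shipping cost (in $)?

1325

Optimal allocation:
  Greenhouse1→Macon: 120 bunches
  Greenhouse2→Fargo: 5 bunches
  Greenhouse2→Macon: 70 bunches
  Greenhouse3→Boise: 15 bunches
  Greenhouse3→Macon: 15 bunches
Total cost = $1325.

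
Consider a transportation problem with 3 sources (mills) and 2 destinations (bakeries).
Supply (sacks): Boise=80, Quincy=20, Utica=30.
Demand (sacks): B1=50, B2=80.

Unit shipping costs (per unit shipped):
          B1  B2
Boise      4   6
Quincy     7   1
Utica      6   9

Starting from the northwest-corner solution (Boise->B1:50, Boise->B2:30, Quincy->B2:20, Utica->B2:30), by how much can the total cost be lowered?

Current plan cost = 50·4 + 30·6 + 20·1 + 30·9 = 670.
Optimal plan:
  Boise to B1: 20 × 4 = 80
  Boise to B2: 60 × 6 = 360
  Quincy to B2: 20 × 1 = 20
  Utica to B1: 30 × 6 = 180
Optimal cost = 640.
Saving = 670 − 640 = 30.

30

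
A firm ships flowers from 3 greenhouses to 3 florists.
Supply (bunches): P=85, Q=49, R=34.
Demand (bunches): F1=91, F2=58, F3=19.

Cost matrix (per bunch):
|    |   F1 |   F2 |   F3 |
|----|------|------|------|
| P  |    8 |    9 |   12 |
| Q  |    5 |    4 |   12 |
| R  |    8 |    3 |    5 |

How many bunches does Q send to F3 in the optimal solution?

0

The minimum-cost plan:
  P to F1: 85 × 8 = 680
  Q to F1: 6 × 5 = 30
  Q to F2: 43 × 4 = 172
  R to F2: 15 × 3 = 45
  R to F3: 19 × 5 = 95
Total cost = 1022.
The route Q→F3 is not used.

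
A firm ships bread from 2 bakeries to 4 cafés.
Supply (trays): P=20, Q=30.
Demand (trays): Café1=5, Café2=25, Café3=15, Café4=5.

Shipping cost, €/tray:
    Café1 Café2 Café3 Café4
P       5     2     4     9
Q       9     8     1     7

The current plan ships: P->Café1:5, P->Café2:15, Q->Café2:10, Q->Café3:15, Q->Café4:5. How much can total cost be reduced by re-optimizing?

10

Current plan cost = 5·5 + 15·2 + 10·8 + 15·1 + 5·7 = €185.
Optimal plan:
  P–Café2: 20 trays
  Q–Café1: 5 trays
  Q–Café2: 5 trays
  Q–Café3: 15 trays
  Q–Café4: 5 trays
Optimal cost = €175.
Saving = 185 − 175 = €10.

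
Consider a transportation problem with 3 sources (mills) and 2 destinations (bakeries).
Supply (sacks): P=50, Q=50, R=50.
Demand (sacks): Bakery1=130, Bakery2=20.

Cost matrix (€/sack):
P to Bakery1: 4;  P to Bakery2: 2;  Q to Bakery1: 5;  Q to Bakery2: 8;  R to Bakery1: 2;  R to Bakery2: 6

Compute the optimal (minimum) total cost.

510

Optimal allocation:
  P to Bakery1: 30 × €4 = €120
  P to Bakery2: 20 × €2 = €40
  Q to Bakery1: 50 × €5 = €250
  R to Bakery1: 50 × €2 = €100
Total = 120 + 40 + 250 + 100 = €510.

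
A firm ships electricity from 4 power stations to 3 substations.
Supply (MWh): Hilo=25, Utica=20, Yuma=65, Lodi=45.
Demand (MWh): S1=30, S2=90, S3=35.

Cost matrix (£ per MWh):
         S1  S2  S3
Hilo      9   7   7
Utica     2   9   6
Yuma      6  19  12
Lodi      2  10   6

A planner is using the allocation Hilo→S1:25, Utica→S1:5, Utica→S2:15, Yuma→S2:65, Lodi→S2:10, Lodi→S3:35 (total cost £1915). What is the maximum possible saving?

510

Current plan cost = 25·9 + 5·2 + 15·9 + 65·19 + 10·10 + 35·6 = £1915.
Optimal plan:
  Hilo–S2: 25 MWh
  Utica–S2: 20 MWh
  Yuma–S1: 30 MWh
  Yuma–S3: 35 MWh
  Lodi–S2: 45 MWh
Optimal cost = £1405.
Saving = 1915 − 1405 = £510.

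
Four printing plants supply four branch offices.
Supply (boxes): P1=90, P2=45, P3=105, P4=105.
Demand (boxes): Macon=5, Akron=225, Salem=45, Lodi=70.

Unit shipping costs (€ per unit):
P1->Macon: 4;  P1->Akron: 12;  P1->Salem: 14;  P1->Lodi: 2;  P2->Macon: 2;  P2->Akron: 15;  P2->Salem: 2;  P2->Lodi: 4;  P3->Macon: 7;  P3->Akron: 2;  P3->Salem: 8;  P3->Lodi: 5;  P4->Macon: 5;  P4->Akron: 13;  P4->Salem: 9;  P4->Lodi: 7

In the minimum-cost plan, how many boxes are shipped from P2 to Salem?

The minimum-cost plan:
  P1–Akron: 20 × €12 = €240
  P1–Lodi: 70 × €2 = €140
  P2–Salem: 45 × €2 = €90
  P3–Akron: 105 × €2 = €210
  P4–Macon: 5 × €5 = €25
  P4–Akron: 100 × €13 = €1300
Total cost = €2005.
So P2→Salem carries 45 boxes.

45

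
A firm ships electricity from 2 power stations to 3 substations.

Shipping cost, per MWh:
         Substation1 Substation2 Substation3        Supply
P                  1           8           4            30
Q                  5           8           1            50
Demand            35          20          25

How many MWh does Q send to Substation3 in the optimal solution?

Solving gives:
  P→Substation1: 30 × 1 = 30
  Q→Substation1: 5 × 5 = 25
  Q→Substation2: 20 × 8 = 160
  Q→Substation3: 25 × 1 = 25
Total cost = 240.
So Q→Substation3 carries 25 MWh.

25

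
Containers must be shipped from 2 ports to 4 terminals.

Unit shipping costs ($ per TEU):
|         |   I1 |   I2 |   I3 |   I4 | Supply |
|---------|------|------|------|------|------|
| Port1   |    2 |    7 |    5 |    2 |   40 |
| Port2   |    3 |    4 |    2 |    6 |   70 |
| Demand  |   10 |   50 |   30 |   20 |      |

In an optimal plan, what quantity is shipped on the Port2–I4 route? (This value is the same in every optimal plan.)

Solving gives:
  Port1–I1: 10 × $2 = $20
  Port1–I2: 10 × $7 = $70
  Port1–I4: 20 × $2 = $40
  Port2–I2: 40 × $4 = $160
  Port2–I3: 30 × $2 = $60
Total cost = $350.
The route Port2→I4 is not used.

0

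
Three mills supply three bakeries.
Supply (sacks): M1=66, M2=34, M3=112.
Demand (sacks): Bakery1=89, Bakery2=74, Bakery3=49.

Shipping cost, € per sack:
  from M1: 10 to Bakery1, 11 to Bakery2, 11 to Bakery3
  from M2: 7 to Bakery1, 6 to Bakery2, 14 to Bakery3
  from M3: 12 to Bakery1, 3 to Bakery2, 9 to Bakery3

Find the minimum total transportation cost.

1473

Optimal allocation:
  M1–Bakery1: 55 sacks
  M1–Bakery3: 11 sacks
  M2–Bakery1: 34 sacks
  M3–Bakery2: 74 sacks
  M3–Bakery3: 38 sacks
Total cost = €1473.
(Supply check: M1 ships 66; M2 ships 34; M3 ships 112.)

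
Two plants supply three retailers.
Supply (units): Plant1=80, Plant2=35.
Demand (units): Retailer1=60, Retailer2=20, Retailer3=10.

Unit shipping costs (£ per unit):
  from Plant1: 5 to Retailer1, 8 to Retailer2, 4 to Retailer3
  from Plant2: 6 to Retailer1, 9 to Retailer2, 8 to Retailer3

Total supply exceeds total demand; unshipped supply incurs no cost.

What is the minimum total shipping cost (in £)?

510

An optimal shipping plan:
  Plant1 to Retailer1: 50 × £5 = £250
  Plant1 to Retailer2: 20 × £8 = £160
  Plant1 to Retailer3: 10 × £4 = £40
  Plant2 to Retailer1: 10 × £6 = £60
Total = 250 + 160 + 40 + 60 = £510.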